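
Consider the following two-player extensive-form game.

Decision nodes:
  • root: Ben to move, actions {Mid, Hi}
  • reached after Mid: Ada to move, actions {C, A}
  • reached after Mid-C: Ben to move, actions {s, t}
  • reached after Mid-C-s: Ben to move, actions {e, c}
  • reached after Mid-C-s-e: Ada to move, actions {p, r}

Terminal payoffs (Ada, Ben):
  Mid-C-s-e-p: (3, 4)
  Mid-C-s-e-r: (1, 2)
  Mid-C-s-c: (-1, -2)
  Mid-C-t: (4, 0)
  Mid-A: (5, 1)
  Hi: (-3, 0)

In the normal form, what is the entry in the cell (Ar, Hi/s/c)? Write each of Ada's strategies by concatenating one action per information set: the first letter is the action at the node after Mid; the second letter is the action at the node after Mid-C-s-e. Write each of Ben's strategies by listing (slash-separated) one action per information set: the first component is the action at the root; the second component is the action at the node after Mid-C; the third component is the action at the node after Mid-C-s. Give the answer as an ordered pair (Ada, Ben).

Trace the play path from the root:
  Ben plays Hi
→ terminal payoff (-3, 0).
(Ada's choice at the node after Mid is never reached on this path, so it doesn't affect the outcome.)

(-3, 0)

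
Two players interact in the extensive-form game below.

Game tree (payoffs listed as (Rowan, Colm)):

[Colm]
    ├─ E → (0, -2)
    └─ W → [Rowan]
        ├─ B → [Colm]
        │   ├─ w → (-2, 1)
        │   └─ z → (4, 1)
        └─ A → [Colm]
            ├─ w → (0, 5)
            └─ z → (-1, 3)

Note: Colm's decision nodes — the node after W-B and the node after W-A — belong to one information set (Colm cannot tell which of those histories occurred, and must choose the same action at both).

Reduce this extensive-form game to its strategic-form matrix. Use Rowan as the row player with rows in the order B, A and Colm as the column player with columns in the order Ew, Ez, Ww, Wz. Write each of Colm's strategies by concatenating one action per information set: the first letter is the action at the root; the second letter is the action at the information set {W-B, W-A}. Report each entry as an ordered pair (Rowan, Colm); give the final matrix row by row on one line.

B: (0,-2) (0,-2) (-2,1) (4,1) | A: (0,-2) (0,-2) (0,5) (-1,3)

           Ew       Ez       Ww       Wz
   B   (0,-2)   (0,-2)   (-2,1)    (4,1)
   A   (0,-2)   (0,-2)    (0,5)   (-1,3)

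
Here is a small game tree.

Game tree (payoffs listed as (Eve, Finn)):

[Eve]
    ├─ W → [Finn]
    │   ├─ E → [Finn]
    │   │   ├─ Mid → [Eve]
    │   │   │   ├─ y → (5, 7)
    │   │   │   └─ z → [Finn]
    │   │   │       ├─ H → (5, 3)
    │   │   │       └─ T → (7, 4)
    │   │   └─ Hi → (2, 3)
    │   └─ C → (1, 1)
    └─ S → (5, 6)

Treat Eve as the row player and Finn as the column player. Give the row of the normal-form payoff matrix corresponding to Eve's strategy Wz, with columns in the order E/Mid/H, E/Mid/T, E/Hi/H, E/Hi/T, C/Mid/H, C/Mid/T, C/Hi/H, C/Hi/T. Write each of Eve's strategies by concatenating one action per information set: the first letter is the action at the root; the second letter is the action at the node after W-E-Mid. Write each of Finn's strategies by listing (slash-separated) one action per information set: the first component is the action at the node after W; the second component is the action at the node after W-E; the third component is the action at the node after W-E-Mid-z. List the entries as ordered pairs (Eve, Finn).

vs E/Mid/H: Eve plays W → Finn plays E at [W] → Finn plays Mid at [W-E] → Eve plays z at [W-E-Mid] → Finn plays H at [W-E-Mid-z] → (5, 3)
vs E/Mid/T: Eve plays W → Finn plays E at [W] → Finn plays Mid at [W-E] → Eve plays z at [W-E-Mid] → Finn plays T at [W-E-Mid-z] → (7, 4)
vs E/Hi/H: Eve plays W → Finn plays E at [W] → Finn plays Hi at [W-E] → (2, 3)
vs E/Hi/T: Eve plays W → Finn plays E at [W] → Finn plays Hi at [W-E] → (2, 3)
vs C/Mid/H: Eve plays W → Finn plays C at [W] → (1, 1)
vs C/Mid/T: Eve plays W → Finn plays C at [W] → (1, 1)
vs C/Hi/H: Eve plays W → Finn plays C at [W] → (1, 1)
vs C/Hi/T: Eve plays W → Finn plays C at [W] → (1, 1)

(5,3) (7,4) (2,3) (2,3) (1,1) (1,1) (1,1) (1,1)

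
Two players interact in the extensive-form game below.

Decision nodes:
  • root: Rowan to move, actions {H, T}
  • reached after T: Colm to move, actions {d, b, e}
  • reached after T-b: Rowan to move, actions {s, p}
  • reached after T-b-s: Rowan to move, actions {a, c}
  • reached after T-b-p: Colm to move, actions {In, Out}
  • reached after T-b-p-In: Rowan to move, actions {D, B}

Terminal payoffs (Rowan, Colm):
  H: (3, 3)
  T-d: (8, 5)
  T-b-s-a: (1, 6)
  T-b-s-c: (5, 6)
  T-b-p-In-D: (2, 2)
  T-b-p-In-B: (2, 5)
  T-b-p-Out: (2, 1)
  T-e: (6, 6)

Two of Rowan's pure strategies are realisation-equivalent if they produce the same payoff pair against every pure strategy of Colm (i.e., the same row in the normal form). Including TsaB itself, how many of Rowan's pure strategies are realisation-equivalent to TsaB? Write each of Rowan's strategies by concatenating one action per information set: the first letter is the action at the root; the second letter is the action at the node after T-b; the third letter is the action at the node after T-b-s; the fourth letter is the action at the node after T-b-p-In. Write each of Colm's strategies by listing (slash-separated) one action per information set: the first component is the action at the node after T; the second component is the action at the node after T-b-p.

Row for TsaB (columns d/In, d/Out, b/In, b/Out, e/In, e/Out): (8,5) (8,5) (1,6) (1,6) (6,6) (6,6).
Under TsaB, Rowan's choice at the node after T-b-p-In can never be reached regardless of what Colm does, so varying those choices leaves every outcome unchanged.
Holding the reachable choices fixed and varying the unreachable one freely already gives 2 equivalent strategies.
No other strategy reproduces this row, so those 2 are the full class: TsaD, TsaB.

2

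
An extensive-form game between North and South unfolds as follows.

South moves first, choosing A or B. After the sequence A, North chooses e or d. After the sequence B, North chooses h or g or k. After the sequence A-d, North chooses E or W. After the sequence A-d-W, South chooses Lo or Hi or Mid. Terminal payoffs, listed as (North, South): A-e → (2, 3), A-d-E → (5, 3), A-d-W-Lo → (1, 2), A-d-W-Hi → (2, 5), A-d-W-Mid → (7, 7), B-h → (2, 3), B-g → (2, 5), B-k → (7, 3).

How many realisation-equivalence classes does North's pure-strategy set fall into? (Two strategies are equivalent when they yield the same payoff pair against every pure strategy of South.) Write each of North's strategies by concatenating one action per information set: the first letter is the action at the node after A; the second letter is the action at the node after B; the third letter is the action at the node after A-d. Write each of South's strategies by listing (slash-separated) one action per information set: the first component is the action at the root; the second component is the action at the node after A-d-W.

North has 12 pure strategies: ehE, ehW, egE, egW, ekE, ekW, dhE, dhW, dgE, dgW, dkE, dkW. Columns: A/Lo, A/Hi, A/Mid, B/Lo, B/Hi, B/Mid.
{ehE, ehW} → row (2,3) (2,3) (2,3) (2,3) (2,3) (2,3)
{egE, egW} → row (2,3) (2,3) (2,3) (2,5) (2,5) (2,5)
{ekE, ekW} → row (2,3) (2,3) (2,3) (7,3) (7,3) (7,3)
{dhE} → row (5,3) (5,3) (5,3) (2,3) (2,3) (2,3)
{dhW} → row (1,2) (2,5) (7,7) (2,3) (2,3) (2,3)
{dgE} → row (5,3) (5,3) (5,3) (2,5) (2,5) (2,5)
{dgW} → row (1,2) (2,5) (7,7) (2,5) (2,5) (2,5)
{dkE} → row (5,3) (5,3) (5,3) (7,3) (7,3) (7,3)
{dkW} → row (1,2) (2,5) (7,7) (7,3) (7,3) (7,3)
That's 9 distinct rows out of 12 strategies.

9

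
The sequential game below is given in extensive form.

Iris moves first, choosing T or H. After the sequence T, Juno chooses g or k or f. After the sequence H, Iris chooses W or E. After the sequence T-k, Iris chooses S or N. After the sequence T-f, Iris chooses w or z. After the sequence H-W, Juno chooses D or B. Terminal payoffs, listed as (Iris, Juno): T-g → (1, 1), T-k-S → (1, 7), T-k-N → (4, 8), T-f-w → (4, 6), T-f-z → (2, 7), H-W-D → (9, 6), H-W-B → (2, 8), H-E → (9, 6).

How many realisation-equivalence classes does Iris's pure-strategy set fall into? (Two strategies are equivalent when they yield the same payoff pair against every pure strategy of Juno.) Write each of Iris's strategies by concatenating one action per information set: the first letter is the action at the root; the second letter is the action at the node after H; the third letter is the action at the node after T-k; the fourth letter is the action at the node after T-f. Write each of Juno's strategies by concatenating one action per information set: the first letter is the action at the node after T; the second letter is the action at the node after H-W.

6

Iris has 16 pure strategies: TWSw, TWSz, TWNw, TWNz, TESw, TESz, TENw, TENz, HWSw, HWSz, HWNw, HWNz, HESw, HESz, HENw, HENz. Columns: gD, gB, kD, kB, fD, fB.
{TWSw, TESw} → row (1,1) (1,1) (1,7) (1,7) (4,6) (4,6)
{TWSz, TESz} → row (1,1) (1,1) (1,7) (1,7) (2,7) (2,7)
{TWNw, TENw} → row (1,1) (1,1) (4,8) (4,8) (4,6) (4,6)
{TWNz, TENz} → row (1,1) (1,1) (4,8) (4,8) (2,7) (2,7)
{HWSw, HWSz, HWNw, HWNz} → row (9,6) (2,8) (9,6) (2,8) (9,6) (2,8)
{HESw, HESz, HENw, HENz} → row (9,6) (9,6) (9,6) (9,6) (9,6) (9,6)
That's 6 distinct rows out of 16 strategies.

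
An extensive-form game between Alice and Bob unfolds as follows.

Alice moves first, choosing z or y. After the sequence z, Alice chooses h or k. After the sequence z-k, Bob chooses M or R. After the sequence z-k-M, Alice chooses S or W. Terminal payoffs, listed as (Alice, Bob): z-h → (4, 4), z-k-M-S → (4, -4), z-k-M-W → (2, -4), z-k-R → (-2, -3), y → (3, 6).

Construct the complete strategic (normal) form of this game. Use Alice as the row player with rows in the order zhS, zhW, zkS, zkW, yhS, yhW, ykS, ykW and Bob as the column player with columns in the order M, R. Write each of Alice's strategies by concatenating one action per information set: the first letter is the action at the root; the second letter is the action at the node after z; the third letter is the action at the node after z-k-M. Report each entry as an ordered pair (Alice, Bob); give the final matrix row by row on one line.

zhS: (4,4) (4,4) | zhW: (4,4) (4,4) | zkS: (4,-4) (-2,-3) | zkW: (2,-4) (-2,-3) | yhS: (3,6) (3,6) | yhW: (3,6) (3,6) | ykS: (3,6) (3,6) | ykW: (3,6) (3,6)

Row zhS: M→(4,4), R→(4,4)
Row zhW: M→(4,4), R→(4,4)
Row zkS: M→(4,-4), R→(-2,-3)
Row zkW: M→(2,-4), R→(-2,-3)
Row yhS: M→(3,6), R→(3,6)
Row yhW: M→(3,6), R→(3,6)
Row ykS: M→(3,6), R→(3,6)
Row ykW: M→(3,6), R→(3,6)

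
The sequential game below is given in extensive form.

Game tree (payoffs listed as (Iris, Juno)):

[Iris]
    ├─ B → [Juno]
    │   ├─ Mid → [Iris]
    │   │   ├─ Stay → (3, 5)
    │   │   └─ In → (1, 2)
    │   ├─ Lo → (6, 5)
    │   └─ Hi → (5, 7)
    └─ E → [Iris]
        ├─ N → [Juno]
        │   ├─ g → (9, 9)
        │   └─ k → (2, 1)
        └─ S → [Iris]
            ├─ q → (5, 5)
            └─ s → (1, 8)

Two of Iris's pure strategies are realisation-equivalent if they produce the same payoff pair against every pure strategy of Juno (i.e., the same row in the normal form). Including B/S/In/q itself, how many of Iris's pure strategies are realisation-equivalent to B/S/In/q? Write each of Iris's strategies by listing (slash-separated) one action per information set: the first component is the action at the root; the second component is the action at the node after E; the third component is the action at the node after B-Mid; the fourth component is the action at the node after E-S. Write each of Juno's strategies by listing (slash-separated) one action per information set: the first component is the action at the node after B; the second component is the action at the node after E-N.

Row for B/S/In/q (columns Mid/g, Mid/k, Lo/g, Lo/k, Hi/g, Hi/k): (1,2) (1,2) (6,5) (6,5) (5,7) (5,7).
Under B/S/In/q, Iris's choice at the node after E and at the node after E-S can never be reached regardless of what Juno does, so varying those choices leaves every outcome unchanged.
Holding the reachable choices fixed and varying the unreachable ones freely already gives 2 × 2 = 4 equivalent strategies.
No other strategy reproduces this row, so those 4 are the full class: B/N/In/q, B/N/In/s, B/S/In/q, B/S/In/s.

4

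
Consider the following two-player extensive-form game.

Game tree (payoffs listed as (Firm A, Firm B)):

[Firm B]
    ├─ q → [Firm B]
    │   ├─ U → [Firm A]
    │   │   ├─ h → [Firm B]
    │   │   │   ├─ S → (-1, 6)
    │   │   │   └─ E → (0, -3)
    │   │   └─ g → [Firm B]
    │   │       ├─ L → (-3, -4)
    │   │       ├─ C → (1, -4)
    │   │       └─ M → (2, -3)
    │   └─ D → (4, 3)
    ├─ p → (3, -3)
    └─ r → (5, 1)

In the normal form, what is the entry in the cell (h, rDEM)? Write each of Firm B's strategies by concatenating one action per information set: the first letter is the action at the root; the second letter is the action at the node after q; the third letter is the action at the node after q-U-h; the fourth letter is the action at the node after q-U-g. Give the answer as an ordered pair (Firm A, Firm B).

Trace the play path from the root:
  Firm B plays r
→ terminal payoff (5, 1).
(Firm A's choice at the node after q-U is never reached on this path, so it doesn't affect the outcome.)

(5, 1)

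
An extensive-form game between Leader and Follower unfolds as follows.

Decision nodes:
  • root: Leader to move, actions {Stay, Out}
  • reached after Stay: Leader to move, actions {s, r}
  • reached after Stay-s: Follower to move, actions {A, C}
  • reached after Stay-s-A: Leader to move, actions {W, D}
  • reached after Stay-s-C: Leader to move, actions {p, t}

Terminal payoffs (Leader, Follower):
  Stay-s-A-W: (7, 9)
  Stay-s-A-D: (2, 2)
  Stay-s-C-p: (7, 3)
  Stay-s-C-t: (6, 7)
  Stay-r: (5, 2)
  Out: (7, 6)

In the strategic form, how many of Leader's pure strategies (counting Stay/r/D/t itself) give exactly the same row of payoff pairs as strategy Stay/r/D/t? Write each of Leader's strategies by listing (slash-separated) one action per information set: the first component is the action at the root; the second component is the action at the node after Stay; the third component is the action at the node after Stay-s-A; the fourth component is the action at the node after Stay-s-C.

4

Row for Stay/r/D/t (columns A, C): (5,2) (5,2).
Under Stay/r/D/t, Leader's choice at the node after Stay-s-A and at the node after Stay-s-C can never be reached regardless of what Follower does, so varying those choices leaves every outcome unchanged.
Holding the reachable choices fixed and varying the unreachable ones freely already gives 2 × 2 = 4 equivalent strategies.
No other strategy reproduces this row, so those 4 are the full class: Stay/r/W/p, Stay/r/W/t, Stay/r/D/p, Stay/r/D/t.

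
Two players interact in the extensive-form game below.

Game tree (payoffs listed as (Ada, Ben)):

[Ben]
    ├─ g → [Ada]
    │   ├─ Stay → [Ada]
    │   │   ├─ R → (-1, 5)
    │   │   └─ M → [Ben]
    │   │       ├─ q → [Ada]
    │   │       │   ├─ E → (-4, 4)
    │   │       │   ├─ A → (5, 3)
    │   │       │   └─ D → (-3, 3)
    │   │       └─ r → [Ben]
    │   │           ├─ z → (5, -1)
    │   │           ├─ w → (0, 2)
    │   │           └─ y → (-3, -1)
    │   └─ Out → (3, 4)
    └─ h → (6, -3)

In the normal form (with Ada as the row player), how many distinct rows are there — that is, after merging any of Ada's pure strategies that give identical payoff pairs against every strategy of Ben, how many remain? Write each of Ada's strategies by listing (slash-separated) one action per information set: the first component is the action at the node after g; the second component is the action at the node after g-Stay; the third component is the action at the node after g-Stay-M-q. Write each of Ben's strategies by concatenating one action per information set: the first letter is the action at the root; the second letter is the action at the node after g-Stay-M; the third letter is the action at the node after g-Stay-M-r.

Ada has 12 pure strategies: Stay/R/E, Stay/R/A, Stay/R/D, Stay/M/E, Stay/M/A, Stay/M/D, Out/R/E, Out/R/A, Out/R/D, Out/M/E, Out/M/A, Out/M/D. Columns: gqz, gqw, gqy, grz, grw, gry, hqz, hqw, hqy, hrz, hrw, hry.
{Stay/R/E, Stay/R/A, Stay/R/D} → row (-1,5) (-1,5) (-1,5) (-1,5) (-1,5) (-1,5) (6,-3) (6,-3) (6,-3) (6,-3) (6,-3) (6,-3)
{Stay/M/E} → row (-4,4) (-4,4) (-4,4) (5,-1) (0,2) (-3,-1) (6,-3) (6,-3) (6,-3) (6,-3) (6,-3) (6,-3)
{Stay/M/A} → row (5,3) (5,3) (5,3) (5,-1) (0,2) (-3,-1) (6,-3) (6,-3) (6,-3) (6,-3) (6,-3) (6,-3)
{Stay/M/D} → row (-3,3) (-3,3) (-3,3) (5,-1) (0,2) (-3,-1) (6,-3) (6,-3) (6,-3) (6,-3) (6,-3) (6,-3)
{Out/R/E, Out/R/A, Out/R/D, Out/M/E, Out/M/A, Out/M/D} → row (3,4) (3,4) (3,4) (3,4) (3,4) (3,4) (6,-3) (6,-3) (6,-3) (6,-3) (6,-3) (6,-3)
That's 5 distinct rows out of 12 strategies.

5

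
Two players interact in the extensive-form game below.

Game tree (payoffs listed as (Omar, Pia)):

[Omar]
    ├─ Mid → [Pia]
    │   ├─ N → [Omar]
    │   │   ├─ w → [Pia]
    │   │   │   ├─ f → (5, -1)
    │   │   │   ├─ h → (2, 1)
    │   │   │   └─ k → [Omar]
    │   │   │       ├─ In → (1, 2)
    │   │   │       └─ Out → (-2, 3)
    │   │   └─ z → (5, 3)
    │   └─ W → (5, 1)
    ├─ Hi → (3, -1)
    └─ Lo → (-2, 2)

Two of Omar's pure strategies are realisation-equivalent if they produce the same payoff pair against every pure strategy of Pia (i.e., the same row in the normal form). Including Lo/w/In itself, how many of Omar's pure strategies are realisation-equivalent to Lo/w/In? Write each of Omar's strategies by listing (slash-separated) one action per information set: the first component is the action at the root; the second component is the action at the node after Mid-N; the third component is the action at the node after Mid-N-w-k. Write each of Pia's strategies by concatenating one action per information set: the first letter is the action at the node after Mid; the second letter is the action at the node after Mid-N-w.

Row for Lo/w/In (columns Nf, Nh, Nk, Wf, Wh, Wk): (-2,2) (-2,2) (-2,2) (-2,2) (-2,2) (-2,2).
Under Lo/w/In, Omar's choice at the node after Mid-N and at the node after Mid-N-w-k can never be reached regardless of what Pia does, so varying those choices leaves every outcome unchanged.
Holding the reachable choices fixed and varying the unreachable ones freely already gives 2 × 2 = 4 equivalent strategies.
No other strategy reproduces this row, so those 4 are the full class: Lo/w/In, Lo/w/Out, Lo/z/In, Lo/z/Out.

4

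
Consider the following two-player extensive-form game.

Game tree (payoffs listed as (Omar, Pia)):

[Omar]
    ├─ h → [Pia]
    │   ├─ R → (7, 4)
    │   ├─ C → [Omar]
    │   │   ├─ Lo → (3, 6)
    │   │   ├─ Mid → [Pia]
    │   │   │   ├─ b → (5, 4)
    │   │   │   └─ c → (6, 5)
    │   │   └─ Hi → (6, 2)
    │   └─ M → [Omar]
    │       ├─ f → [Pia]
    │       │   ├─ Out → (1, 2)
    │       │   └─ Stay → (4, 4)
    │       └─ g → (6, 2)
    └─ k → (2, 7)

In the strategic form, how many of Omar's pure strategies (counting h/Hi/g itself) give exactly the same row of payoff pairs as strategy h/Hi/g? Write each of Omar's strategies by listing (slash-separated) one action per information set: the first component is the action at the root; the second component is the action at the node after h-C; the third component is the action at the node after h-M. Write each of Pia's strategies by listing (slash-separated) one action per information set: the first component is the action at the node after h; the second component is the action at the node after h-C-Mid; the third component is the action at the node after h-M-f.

Row for h/Hi/g (columns R/b/Out, R/b/Stay, R/c/Out, R/c/Stay, C/b/Out, C/b/Stay, C/c/Out, C/c/Stay, M/b/Out, M/b/Stay, M/c/Out, M/c/Stay): (7,4) (7,4) (7,4) (7,4) (6,2) (6,2) (6,2) (6,2) (6,2) (6,2) (6,2) (6,2).
Every one of Omar's information sets is on the play path for some reply by Pia when Omar follows h/Hi/g.
Changing the action at any of them therefore changes at least one column, so only h/Hi/g itself gives this row.

1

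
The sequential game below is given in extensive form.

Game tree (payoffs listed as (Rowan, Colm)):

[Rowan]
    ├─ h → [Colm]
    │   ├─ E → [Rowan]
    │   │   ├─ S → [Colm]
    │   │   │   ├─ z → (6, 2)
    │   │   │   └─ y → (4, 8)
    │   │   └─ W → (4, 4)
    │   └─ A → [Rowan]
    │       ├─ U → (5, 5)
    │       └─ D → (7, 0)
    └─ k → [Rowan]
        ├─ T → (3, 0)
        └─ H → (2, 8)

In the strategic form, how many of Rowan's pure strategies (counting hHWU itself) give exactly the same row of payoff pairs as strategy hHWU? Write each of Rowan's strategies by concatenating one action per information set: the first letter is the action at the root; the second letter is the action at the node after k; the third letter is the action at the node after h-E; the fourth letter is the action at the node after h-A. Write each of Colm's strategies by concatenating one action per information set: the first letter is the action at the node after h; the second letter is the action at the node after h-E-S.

Row for hHWU (columns Ez, Ey, Az, Ay): (4,4) (4,4) (5,5) (5,5).
Under hHWU, Rowan's choice at the node after k can never be reached regardless of what Colm does, so varying those choices leaves every outcome unchanged.
Holding the reachable choices fixed and varying the unreachable one freely already gives 2 equivalent strategies.
No other strategy reproduces this row, so those 2 are the full class: hTWU, hHWU.

2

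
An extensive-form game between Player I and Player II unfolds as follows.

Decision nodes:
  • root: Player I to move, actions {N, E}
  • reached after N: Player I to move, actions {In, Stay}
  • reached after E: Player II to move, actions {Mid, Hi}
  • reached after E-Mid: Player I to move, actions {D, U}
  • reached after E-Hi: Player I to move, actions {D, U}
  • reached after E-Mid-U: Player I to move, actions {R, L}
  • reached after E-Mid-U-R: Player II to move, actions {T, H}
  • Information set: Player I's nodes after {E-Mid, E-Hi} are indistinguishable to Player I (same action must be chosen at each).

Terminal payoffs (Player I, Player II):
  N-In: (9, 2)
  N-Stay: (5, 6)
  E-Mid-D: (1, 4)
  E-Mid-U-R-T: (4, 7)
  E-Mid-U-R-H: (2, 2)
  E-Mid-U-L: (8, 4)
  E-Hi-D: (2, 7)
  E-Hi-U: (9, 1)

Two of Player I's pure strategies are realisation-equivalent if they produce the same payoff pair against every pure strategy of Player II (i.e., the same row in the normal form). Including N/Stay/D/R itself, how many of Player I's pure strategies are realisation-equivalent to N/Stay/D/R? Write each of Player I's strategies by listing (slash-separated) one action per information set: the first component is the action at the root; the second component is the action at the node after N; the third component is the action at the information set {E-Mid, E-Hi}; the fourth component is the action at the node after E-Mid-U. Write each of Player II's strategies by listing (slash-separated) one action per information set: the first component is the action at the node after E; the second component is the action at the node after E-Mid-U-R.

4

Row for N/Stay/D/R (columns Mid/T, Mid/H, Hi/T, Hi/H): (5,6) (5,6) (5,6) (5,6).
Under N/Stay/D/R, Player I's choice at the information set {E-Mid, E-Hi} and at the node after E-Mid-U can never be reached regardless of what Player II does, so varying those choices leaves every outcome unchanged.
Holding the reachable choices fixed and varying the unreachable ones freely already gives 2 × 2 = 4 equivalent strategies.
No other strategy reproduces this row, so those 4 are the full class: N/Stay/D/R, N/Stay/D/L, N/Stay/U/R, N/Stay/U/L.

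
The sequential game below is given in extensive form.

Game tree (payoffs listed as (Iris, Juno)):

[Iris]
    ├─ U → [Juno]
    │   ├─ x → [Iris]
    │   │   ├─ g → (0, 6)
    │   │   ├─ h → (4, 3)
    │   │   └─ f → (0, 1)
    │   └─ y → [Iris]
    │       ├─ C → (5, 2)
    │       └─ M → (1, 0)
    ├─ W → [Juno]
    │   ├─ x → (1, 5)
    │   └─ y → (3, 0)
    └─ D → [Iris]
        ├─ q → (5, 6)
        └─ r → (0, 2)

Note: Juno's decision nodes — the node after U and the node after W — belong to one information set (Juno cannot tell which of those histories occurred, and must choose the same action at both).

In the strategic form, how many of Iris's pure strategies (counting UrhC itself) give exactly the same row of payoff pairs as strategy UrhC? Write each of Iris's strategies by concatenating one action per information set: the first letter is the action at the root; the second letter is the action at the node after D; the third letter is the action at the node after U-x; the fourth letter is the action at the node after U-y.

2

Row for UrhC (columns x, y): (4,3) (5,2).
Under UrhC, Iris's choice at the node after D can never be reached regardless of what Juno does, so varying those choices leaves every outcome unchanged.
Holding the reachable choices fixed and varying the unreachable one freely already gives 2 equivalent strategies.
No other strategy reproduces this row, so those 2 are the full class: UqhC, UrhC.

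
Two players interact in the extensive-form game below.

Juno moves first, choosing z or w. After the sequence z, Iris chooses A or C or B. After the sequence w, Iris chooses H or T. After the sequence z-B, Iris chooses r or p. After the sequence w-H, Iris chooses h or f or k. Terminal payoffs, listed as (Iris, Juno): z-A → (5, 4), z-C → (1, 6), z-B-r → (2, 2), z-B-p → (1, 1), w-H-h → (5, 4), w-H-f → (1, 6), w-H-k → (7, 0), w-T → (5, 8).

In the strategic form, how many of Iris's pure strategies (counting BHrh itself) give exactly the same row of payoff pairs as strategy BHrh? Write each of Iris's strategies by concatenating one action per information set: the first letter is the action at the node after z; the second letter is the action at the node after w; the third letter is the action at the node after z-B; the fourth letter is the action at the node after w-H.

1

Row for BHrh (columns z, w): (2,2) (5,4).
Every one of Iris's information sets is on the play path for some reply by Juno when Iris follows BHrh.
Changing the action at any of them therefore changes at least one column, so only BHrh itself gives this row.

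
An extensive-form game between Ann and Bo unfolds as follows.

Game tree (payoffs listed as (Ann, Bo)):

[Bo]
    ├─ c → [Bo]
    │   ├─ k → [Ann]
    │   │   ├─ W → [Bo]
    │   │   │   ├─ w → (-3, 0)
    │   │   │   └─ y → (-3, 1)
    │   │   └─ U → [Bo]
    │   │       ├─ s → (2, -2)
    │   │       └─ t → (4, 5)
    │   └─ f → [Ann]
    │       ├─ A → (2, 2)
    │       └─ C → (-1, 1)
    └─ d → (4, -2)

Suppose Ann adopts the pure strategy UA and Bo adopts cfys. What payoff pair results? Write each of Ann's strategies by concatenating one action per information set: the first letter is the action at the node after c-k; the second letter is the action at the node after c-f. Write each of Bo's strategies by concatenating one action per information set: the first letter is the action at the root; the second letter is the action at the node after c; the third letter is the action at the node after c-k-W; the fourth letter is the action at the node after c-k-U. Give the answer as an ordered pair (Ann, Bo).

(2, 2)

Trace the play path from the root:
  Bo plays c
  Bo plays f at [c]
  Ann plays A at [c-f]
→ terminal payoff (2, 2).
(Ann's choice at the node after c-k is never reached on this path, so it doesn't affect the outcome.)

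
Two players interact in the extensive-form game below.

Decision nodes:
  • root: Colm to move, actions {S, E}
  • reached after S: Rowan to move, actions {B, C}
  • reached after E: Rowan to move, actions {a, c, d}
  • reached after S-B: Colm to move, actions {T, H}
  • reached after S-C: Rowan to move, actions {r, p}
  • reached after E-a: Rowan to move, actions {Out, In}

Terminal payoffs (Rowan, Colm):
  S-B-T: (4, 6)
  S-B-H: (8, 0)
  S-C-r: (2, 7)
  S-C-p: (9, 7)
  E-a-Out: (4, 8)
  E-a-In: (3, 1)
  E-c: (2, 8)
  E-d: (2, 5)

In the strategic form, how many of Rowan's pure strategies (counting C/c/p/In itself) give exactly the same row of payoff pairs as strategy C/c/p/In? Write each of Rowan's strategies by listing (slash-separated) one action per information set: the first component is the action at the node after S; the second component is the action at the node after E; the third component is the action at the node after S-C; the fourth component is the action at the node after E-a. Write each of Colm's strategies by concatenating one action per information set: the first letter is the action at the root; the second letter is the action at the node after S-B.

Row for C/c/p/In (columns ST, SH, ET, EH): (9,7) (9,7) (2,8) (2,8).
Under C/c/p/In, Rowan's choice at the node after E-a can never be reached regardless of what Colm does, so varying those choices leaves every outcome unchanged.
Holding the reachable choices fixed and varying the unreachable one freely already gives 2 equivalent strategies.
No other strategy reproduces this row, so those 2 are the full class: C/c/p/Out, C/c/p/In.

2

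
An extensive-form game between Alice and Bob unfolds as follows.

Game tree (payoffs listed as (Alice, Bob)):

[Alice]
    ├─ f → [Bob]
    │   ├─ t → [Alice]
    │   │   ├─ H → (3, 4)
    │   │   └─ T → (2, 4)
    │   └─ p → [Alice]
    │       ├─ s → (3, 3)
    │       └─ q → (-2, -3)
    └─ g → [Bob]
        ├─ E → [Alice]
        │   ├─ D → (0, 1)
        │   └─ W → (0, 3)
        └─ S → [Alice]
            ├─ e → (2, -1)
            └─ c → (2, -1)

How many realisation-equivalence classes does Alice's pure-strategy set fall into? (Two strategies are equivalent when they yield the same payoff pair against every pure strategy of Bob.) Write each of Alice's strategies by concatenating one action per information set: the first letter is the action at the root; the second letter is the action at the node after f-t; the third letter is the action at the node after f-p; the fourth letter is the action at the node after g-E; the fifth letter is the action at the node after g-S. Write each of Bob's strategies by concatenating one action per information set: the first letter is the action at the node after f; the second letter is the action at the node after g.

6

Alice has 32 pure strategies: fHsDe, fHsDc, fHsWe, fHsWc, fHqDe, fHqDc, fHqWe, fHqWc, fTsDe, fTsDc, fTsWe, fTsWc, fTqDe, fTqDc, fTqWe, fTqWc, gHsDe, gHsDc, gHsWe, gHsWc, gHqDe, gHqDc, gHqWe, gHqWc, gTsDe, gTsDc, gTsWe, gTsWc, gTqDe, gTqDc, gTqWe, gTqWc. Columns: tE, tS, pE, pS.
{fHsDe, fHsDc, fHsWe, fHsWc} → row (3,4) (3,4) (3,3) (3,3)
{fHqDe, fHqDc, fHqWe, fHqWc} → row (3,4) (3,4) (-2,-3) (-2,-3)
{fTsDe, fTsDc, fTsWe, fTsWc} → row (2,4) (2,4) (3,3) (3,3)
{fTqDe, fTqDc, fTqWe, fTqWc} → row (2,4) (2,4) (-2,-3) (-2,-3)
{gHsDe, gHsDc, gHqDe, gHqDc, gTsDe, gTsDc, gTqDe, gTqDc} → row (0,1) (2,-1) (0,1) (2,-1)
{gHsWe, gHsWc, gHqWe, gHqWc, gTsWe, gTsWc, gTqWe, gTqWc} → row (0,3) (2,-1) (0,3) (2,-1)
That's 6 distinct rows out of 32 strategies.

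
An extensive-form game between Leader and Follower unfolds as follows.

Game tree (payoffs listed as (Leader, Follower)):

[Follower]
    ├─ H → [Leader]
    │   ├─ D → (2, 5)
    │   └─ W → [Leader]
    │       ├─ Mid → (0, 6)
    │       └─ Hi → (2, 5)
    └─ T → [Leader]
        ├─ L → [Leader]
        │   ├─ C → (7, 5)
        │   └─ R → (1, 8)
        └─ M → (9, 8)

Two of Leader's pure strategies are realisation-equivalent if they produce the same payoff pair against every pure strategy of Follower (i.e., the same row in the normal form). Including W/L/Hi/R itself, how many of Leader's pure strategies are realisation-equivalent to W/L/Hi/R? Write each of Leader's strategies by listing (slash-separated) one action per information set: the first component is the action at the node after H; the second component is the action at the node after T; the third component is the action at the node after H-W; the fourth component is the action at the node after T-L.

3

Row for W/L/Hi/R (columns H, T): (2,5) (1,8).
Every one of Leader's information sets is on the play path for some reply by Follower when Leader follows W/L/Hi/R.
Even so, D/L/Mid/R, D/L/Hi/R happen to produce the same payoff in every column — so 3 strategies share this row.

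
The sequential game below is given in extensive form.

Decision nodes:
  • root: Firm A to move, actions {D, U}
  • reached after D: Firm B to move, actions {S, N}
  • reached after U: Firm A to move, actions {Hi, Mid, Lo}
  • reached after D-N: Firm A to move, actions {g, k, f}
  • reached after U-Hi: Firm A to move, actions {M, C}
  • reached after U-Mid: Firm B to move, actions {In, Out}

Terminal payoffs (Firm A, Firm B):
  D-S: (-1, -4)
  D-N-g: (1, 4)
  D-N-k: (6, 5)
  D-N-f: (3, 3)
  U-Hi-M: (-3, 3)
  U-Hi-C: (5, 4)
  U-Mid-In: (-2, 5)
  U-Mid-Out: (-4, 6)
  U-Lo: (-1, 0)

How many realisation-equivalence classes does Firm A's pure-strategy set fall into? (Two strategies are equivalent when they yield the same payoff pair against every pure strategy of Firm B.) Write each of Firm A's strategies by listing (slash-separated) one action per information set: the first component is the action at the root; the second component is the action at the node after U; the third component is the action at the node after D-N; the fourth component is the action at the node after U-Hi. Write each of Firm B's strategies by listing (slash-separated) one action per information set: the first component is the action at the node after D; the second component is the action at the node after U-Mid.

7

Firm A has 36 pure strategies: D/Hi/g/M, D/Hi/g/C, D/Hi/k/M, D/Hi/k/C, D/Hi/f/M, D/Hi/f/C, D/Mid/g/M, D/Mid/g/C, D/Mid/k/M, D/Mid/k/C, D/Mid/f/M, D/Mid/f/C, D/Lo/g/M, D/Lo/g/C, D/Lo/k/M, D/Lo/k/C, D/Lo/f/M, D/Lo/f/C, U/Hi/g/M, U/Hi/g/C, U/Hi/k/M, U/Hi/k/C, U/Hi/f/M, U/Hi/f/C, U/Mid/g/M, U/Mid/g/C, U/Mid/k/M, U/Mid/k/C, U/Mid/f/M, U/Mid/f/C, U/Lo/g/M, U/Lo/g/C, U/Lo/k/M, U/Lo/k/C, U/Lo/f/M, U/Lo/f/C. Columns: S/In, S/Out, N/In, N/Out.
{D/Hi/g/M, D/Hi/g/C, D/Mid/g/M, D/Mid/g/C, D/Lo/g/M, D/Lo/g/C} → row (-1,-4) (-1,-4) (1,4) (1,4)
{D/Hi/k/M, D/Hi/k/C, D/Mid/k/M, D/Mid/k/C, D/Lo/k/M, D/Lo/k/C} → row (-1,-4) (-1,-4) (6,5) (6,5)
{D/Hi/f/M, D/Hi/f/C, D/Mid/f/M, D/Mid/f/C, D/Lo/f/M, D/Lo/f/C} → row (-1,-4) (-1,-4) (3,3) (3,3)
{U/Hi/g/M, U/Hi/k/M, U/Hi/f/M} → row (-3,3) (-3,3) (-3,3) (-3,3)
{U/Hi/g/C, U/Hi/k/C, U/Hi/f/C} → row (5,4) (5,4) (5,4) (5,4)
{U/Mid/g/M, U/Mid/g/C, U/Mid/k/M, U/Mid/k/C, U/Mid/f/M, U/Mid/f/C} → row (-2,5) (-4,6) (-2,5) (-4,6)
{U/Lo/g/M, U/Lo/g/C, U/Lo/k/M, U/Lo/k/C, U/Lo/f/M, U/Lo/f/C} → row (-1,0) (-1,0) (-1,0) (-1,0)
That's 7 distinct rows out of 36 strategies.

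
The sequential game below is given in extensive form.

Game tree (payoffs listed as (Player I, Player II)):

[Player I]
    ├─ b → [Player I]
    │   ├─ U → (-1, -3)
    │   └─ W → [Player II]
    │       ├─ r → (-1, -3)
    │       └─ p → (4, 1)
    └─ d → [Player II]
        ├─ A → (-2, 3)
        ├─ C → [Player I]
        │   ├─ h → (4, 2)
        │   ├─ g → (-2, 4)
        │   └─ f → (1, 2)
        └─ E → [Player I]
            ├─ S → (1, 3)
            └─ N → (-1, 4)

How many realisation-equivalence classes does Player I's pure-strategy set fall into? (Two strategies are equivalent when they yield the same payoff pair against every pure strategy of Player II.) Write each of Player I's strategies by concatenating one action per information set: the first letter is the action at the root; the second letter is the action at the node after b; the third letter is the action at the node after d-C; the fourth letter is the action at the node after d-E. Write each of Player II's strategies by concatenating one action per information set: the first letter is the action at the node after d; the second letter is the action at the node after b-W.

Player I has 24 pure strategies: bUhS, bUhN, bUgS, bUgN, bUfS, bUfN, bWhS, bWhN, bWgS, bWgN, bWfS, bWfN, dUhS, dUhN, dUgS, dUgN, dUfS, dUfN, dWhS, dWhN, dWgS, dWgN, dWfS, dWfN. Columns: Ar, Ap, Cr, Cp, Er, Ep.
{bUhS, bUhN, bUgS, bUgN, bUfS, bUfN} → row (-1,-3) (-1,-3) (-1,-3) (-1,-3) (-1,-3) (-1,-3)
{bWhS, bWhN, bWgS, bWgN, bWfS, bWfN} → row (-1,-3) (4,1) (-1,-3) (4,1) (-1,-3) (4,1)
{dUhS, dWhS} → row (-2,3) (-2,3) (4,2) (4,2) (1,3) (1,3)
{dUhN, dWhN} → row (-2,3) (-2,3) (4,2) (4,2) (-1,4) (-1,4)
{dUgS, dWgS} → row (-2,3) (-2,3) (-2,4) (-2,4) (1,3) (1,3)
{dUgN, dWgN} → row (-2,3) (-2,3) (-2,4) (-2,4) (-1,4) (-1,4)
{dUfS, dWfS} → row (-2,3) (-2,3) (1,2) (1,2) (1,3) (1,3)
{dUfN, dWfN} → row (-2,3) (-2,3) (1,2) (1,2) (-1,4) (-1,4)
That's 8 distinct rows out of 24 strategies.

8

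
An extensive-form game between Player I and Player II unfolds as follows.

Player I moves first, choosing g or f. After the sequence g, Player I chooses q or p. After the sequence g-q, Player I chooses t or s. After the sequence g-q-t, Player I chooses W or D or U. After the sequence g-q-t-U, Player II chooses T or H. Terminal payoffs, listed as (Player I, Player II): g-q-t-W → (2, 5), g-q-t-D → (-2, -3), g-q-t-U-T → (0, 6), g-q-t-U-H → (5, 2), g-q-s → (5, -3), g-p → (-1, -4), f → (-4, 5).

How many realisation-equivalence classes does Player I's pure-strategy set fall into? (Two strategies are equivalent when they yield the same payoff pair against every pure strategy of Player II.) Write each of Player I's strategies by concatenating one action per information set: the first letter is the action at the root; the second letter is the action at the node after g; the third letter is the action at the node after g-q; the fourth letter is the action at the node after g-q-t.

Player I has 24 pure strategies: gqtW, gqtD, gqtU, gqsW, gqsD, gqsU, gptW, gptD, gptU, gpsW, gpsD, gpsU, fqtW, fqtD, fqtU, fqsW, fqsD, fqsU, fptW, fptD, fptU, fpsW, fpsD, fpsU. Columns: T, H.
{gqtW} → row (2,5) (2,5)
{gqtD} → row (-2,-3) (-2,-3)
{gqtU} → row (0,6) (5,2)
{gqsW, gqsD, gqsU} → row (5,-3) (5,-3)
{gptW, gptD, gptU, gpsW, gpsD, gpsU} → row (-1,-4) (-1,-4)
{fqtW, fqtD, fqtU, fqsW, fqsD, fqsU, fptW, fptD, fptU, fpsW, fpsD, fpsU} → row (-4,5) (-4,5)
That's 6 distinct rows out of 24 strategies.

6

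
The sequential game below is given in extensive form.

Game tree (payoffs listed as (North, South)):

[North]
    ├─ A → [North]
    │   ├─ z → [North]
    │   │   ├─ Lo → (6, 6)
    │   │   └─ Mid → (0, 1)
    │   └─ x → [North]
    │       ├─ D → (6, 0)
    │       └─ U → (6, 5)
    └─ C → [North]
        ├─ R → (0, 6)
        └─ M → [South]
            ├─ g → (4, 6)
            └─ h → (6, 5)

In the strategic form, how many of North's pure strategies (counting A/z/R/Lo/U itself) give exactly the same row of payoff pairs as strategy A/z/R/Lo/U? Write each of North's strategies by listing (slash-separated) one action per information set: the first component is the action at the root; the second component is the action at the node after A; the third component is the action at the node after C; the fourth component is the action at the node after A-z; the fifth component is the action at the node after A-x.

Row for A/z/R/Lo/U (columns g, h): (6,6) (6,6).
Under A/z/R/Lo/U, North's choice at the node after C and at the node after A-x can never be reached regardless of what South does, so varying those choices leaves every outcome unchanged.
Holding the reachable choices fixed and varying the unreachable ones freely already gives 2 × 2 = 4 equivalent strategies.
No other strategy reproduces this row, so those 4 are the full class: A/z/R/Lo/D, A/z/R/Lo/U, A/z/M/Lo/D, A/z/M/Lo/U.

4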